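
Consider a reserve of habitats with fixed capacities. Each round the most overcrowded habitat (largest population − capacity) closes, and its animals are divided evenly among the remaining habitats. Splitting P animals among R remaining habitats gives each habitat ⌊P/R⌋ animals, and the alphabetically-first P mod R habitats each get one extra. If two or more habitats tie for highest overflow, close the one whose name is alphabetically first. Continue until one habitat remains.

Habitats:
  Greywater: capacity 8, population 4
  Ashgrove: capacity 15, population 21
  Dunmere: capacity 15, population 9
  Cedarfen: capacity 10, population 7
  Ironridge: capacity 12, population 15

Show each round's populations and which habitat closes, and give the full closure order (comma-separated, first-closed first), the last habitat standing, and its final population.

Closure order: Ashgrove, Ironridge, Cedarfen, Greywater
Last habitat: Dunmere with 56 animals

Round 1: Ashgrove=21 Cedarfen=7 Dunmere=9 Greywater=4 Ironridge=15 → close Ashgrove (overflow 6)
  21÷4 = 5 each, +1 to first 1
Round 2: Cedarfen=13 Dunmere=14 Greywater=9 Ironridge=20 → close Ironridge (overflow 8)
  20÷3 = 6 each, +1 to first 2
Round 3: Cedarfen=20 Dunmere=21 Greywater=15 → close Cedarfen (overflow 10)
  20÷2 = 10 each, +1 to first 0
Round 4: Dunmere=31 Greywater=25 → close Greywater (overflow 17)
  25÷1 = 25 each, +1 to first 0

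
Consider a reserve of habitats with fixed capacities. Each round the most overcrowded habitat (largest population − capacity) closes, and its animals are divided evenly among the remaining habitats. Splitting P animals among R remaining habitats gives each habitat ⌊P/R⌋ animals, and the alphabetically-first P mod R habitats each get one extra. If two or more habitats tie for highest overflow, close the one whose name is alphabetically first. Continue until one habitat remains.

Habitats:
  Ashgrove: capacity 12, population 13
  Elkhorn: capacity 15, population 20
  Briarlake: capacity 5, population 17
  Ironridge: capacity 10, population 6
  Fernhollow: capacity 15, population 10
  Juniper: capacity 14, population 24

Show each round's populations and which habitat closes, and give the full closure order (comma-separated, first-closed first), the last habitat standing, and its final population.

Round 1: Ashgrove=13 Briarlake=17 Elkhorn=20 Fernhollow=10 Ironridge=6 Juniper=24 → close Briarlake (overflow 12)
  17÷5 = 3 each, +1 to first 2
Round 2: Ashgrove=17 Elkhorn=24 Fernhollow=13 Ironridge=9 Juniper=27 → close Juniper (overflow 13)
  27÷4 = 6 each, +1 to first 3
Round 3: Ashgrove=24 Elkhorn=31 Fernhollow=20 Ironridge=15 → close Elkhorn (overflow 16)
  31÷3 = 10 each, +1 to first 1
Round 4: Ashgrove=35 Fernhollow=30 Ironridge=25 → close Ashgrove (overflow 23)
  35÷2 = 17 each, +1 to first 1
Round 5: Fernhollow=48 Ironridge=42 → close Fernhollow (overflow 33)
  48÷1 = 48 each, +1 to first 0

Closure order: Briarlake, Juniper, Elkhorn, Ashgrove, Fernhollow
Last habitat: Ironridge with 90 animals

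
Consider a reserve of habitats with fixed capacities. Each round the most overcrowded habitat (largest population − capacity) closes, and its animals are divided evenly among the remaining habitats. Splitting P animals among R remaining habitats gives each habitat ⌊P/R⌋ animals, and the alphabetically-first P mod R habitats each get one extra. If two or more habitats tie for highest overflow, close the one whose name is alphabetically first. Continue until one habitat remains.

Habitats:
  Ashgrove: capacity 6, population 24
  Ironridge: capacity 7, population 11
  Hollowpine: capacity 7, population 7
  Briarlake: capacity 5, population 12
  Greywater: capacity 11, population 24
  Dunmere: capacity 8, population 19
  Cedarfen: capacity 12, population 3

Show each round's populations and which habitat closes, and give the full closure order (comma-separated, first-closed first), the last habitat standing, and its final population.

Closure order: Ashgrove, Greywater, Dunmere, Briarlake, Ironridge, Hollowpine
Last habitat: Cedarfen with 100 animals

Round 1: Ashgrove=24 Briarlake=12 Cedarfen=3 Dunmere=19 Greywater=24 Hollowpine=7 Ironridge=11 → close Ashgrove (overflow 18)
  24÷6 = 4 each, +1 to first 0
Round 2: Briarlake=16 Cedarfen=7 Dunmere=23 Greywater=28 Hollowpine=11 Ironridge=15 → close Greywater (overflow 17)
  28÷5 = 5 each, +1 to first 3
Round 3: Briarlake=22 Cedarfen=13 Dunmere=29 Hollowpine=16 Ironridge=20 → close Dunmere (overflow 21)
  29÷4 = 7 each, +1 to first 1
Round 4: Briarlake=30 Cedarfen=20 Hollowpine=23 Ironridge=27 → close Briarlake (overflow 25)
  30÷3 = 10 each, +1 to first 0
Round 5: Cedarfen=30 Hollowpine=33 Ironridge=37 → close Ironridge (overflow 30)
  37÷2 = 18 each, +1 to first 1
Round 6: Cedarfen=49 Hollowpine=51 → close Hollowpine (overflow 44)
  51÷1 = 51 each, +1 to first 0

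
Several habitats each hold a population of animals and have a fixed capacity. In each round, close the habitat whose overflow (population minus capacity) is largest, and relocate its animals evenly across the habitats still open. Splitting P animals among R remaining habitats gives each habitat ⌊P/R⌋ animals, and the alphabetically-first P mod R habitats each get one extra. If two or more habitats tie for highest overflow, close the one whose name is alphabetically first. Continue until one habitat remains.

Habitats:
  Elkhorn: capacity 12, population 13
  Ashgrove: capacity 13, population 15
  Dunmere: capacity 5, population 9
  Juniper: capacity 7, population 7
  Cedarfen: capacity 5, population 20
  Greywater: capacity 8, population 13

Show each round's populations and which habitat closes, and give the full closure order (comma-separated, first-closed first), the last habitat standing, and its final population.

Closure order: Cedarfen, Greywater, Dunmere, Ashgrove, Elkhorn
Last habitat: Juniper with 77 animals

Round 1: Ashgrove=15 Cedarfen=20 Dunmere=9 Elkhorn=13 Greywater=13 Juniper=7 → close Cedarfen (overflow 15)
  20÷5 = 4 each, +1 to first 0
Round 2: Ashgrove=19 Dunmere=13 Elkhorn=17 Greywater=17 Juniper=11 → close Greywater (overflow 9)
  17÷4 = 4 each, +1 to first 1
Round 3: Ashgrove=24 Dunmere=17 Elkhorn=21 Juniper=15 → close Dunmere (overflow 12)
  17÷3 = 5 each, +1 to first 2
Round 4: Ashgrove=30 Elkhorn=27 Juniper=20 → close Ashgrove (overflow 17)
  30÷2 = 15 each, +1 to first 0
Round 5: Elkhorn=42 Juniper=35 → close Elkhorn (overflow 30)
  42÷1 = 42 each, +1 to first 0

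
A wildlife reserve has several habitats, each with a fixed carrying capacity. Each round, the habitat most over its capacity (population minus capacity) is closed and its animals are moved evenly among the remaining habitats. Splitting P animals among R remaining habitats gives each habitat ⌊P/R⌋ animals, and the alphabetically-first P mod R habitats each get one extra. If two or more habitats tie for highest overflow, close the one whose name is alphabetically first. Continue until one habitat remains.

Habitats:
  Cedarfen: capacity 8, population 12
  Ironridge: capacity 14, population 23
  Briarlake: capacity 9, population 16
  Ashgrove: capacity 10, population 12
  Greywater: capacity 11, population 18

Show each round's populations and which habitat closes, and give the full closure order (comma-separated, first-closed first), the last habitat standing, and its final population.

Closure order: Ironridge, Briarlake, Greywater, Cedarfen
Last habitat: Ashgrove with 81 animals

Round 1: Ashgrove=12 Briarlake=16 Cedarfen=12 Greywater=18 Ironridge=23 → close Ironridge (overflow 9)
  23÷4 = 5 each, +1 to first 3
Round 2: Ashgrove=18 Briarlake=22 Cedarfen=18 Greywater=23 → close Briarlake (overflow 13)
  22÷3 = 7 each, +1 to first 1
Round 3: Ashgrove=26 Cedarfen=25 Greywater=30 → close Greywater (overflow 19)
  30÷2 = 15 each, +1 to first 0
Round 4: Ashgrove=41 Cedarfen=40 → close Cedarfen (overflow 32)
  40÷1 = 40 each, +1 to first 0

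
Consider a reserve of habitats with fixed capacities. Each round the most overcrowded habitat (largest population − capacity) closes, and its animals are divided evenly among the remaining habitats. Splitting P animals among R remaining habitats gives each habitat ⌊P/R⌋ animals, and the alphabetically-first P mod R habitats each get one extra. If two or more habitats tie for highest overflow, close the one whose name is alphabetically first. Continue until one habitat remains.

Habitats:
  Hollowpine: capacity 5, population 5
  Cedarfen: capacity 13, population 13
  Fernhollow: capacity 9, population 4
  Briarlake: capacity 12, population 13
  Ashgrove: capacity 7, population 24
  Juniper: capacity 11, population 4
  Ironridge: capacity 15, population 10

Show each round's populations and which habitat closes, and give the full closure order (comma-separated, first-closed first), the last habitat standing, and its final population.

Round 1: Ashgrove=24 Briarlake=13 Cedarfen=13 Fernhollow=4 Hollowpine=5 Ironridge=10 Juniper=4 → close Ashgrove (overflow 17)
  24÷6 = 4 each, +1 to first 0
Round 2: Briarlake=17 Cedarfen=17 Fernhollow=8 Hollowpine=9 Ironridge=14 Juniper=8 → close Briarlake (overflow 5)
  17÷5 = 3 each, +1 to first 2
Round 3: Cedarfen=21 Fernhollow=12 Hollowpine=12 Ironridge=17 Juniper=11 → close Cedarfen (overflow 8)
  21÷4 = 5 each, +1 to first 1
Round 4: Fernhollow=18 Hollowpine=17 Ironridge=22 Juniper=16 → close Hollowpine (overflow 12)
  17÷3 = 5 each, +1 to first 2
Round 5: Fernhollow=24 Ironridge=28 Juniper=21 → close Fernhollow (overflow 15)
  24÷2 = 12 each, +1 to first 0
Round 6: Ironridge=40 Juniper=33 → close Ironridge (overflow 25)
  40÷1 = 40 each, +1 to first 0

Closure order: Ashgrove, Briarlake, Cedarfen, Hollowpine, Fernhollow, Ironridge
Last habitat: Juniper with 73 animals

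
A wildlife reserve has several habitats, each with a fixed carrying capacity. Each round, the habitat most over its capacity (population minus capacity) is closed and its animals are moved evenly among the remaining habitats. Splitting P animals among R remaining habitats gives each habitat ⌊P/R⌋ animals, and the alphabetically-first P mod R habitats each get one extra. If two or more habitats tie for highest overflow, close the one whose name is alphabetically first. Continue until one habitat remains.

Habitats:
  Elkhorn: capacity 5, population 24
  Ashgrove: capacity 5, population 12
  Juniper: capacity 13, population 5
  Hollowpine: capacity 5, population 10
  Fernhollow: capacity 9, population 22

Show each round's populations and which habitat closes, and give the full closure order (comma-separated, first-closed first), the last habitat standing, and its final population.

Round 1: Ashgrove=12 Elkhorn=24 Fernhollow=22 Hollowpine=10 Juniper=5 → close Elkhorn (overflow 19)
  24÷4 = 6 each, +1 to first 0
Round 2: Ashgrove=18 Fernhollow=28 Hollowpine=16 Juniper=11 → close Fernhollow (overflow 19)
  28÷3 = 9 each, +1 to first 1
Round 3: Ashgrove=28 Hollowpine=25 Juniper=20 → close Ashgrove (overflow 23)
  28÷2 = 14 each, +1 to first 0
Round 4: Hollowpine=39 Juniper=34 → close Hollowpine (overflow 34)
  39÷1 = 39 each, +1 to first 0

Closure order: Elkhorn, Fernhollow, Ashgrove, Hollowpine
Last habitat: Juniper with 73 animals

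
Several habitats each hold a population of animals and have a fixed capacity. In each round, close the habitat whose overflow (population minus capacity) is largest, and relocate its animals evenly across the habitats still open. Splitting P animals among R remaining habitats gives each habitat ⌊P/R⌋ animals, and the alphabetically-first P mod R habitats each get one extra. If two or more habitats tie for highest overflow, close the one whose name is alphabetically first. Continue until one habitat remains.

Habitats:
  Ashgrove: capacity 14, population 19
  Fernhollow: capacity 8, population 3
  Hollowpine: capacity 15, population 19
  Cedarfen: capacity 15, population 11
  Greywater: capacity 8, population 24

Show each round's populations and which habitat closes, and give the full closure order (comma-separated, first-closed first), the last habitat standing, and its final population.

Round 1: Ashgrove=19 Cedarfen=11 Fernhollow=3 Greywater=24 Hollowpine=19 → close Greywater (overflow 16)
  24÷4 = 6 each, +1 to first 0
Round 2: Ashgrove=25 Cedarfen=17 Fernhollow=9 Hollowpine=25 → close Ashgrove (overflow 11)
  25÷3 = 8 each, +1 to first 1
Round 3: Cedarfen=26 Fernhollow=17 Hollowpine=33 → close Hollowpine (overflow 18)
  33÷2 = 16 each, +1 to first 1
Round 4: Cedarfen=43 Fernhollow=33 → close Cedarfen (overflow 28)
  43÷1 = 43 each, +1 to first 0

Closure order: Greywater, Ashgrove, Hollowpine, Cedarfen
Last habitat: Fernhollow with 76 animals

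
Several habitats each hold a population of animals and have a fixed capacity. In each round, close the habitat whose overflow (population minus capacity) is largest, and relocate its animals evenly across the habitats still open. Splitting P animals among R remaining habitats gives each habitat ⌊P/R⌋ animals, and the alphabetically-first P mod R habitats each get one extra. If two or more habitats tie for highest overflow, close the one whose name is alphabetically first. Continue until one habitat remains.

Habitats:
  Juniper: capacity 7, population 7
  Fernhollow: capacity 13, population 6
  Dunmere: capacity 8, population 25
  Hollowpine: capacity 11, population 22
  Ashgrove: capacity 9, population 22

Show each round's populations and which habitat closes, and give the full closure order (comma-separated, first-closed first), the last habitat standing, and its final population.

Round 1: Ashgrove=22 Dunmere=25 Fernhollow=6 Hollowpine=22 Juniper=7 → close Dunmere (overflow 17)
  25÷4 = 6 each, +1 to first 1
Round 2: Ashgrove=29 Fernhollow=12 Hollowpine=28 Juniper=13 → close Ashgrove (overflow 20)
  29÷3 = 9 each, +1 to first 2
Round 3: Fernhollow=22 Hollowpine=38 Juniper=22 → close Hollowpine (overflow 27)
  38÷2 = 19 each, +1 to first 0
Round 4: Fernhollow=41 Juniper=41 → close Juniper (overflow 34)
  41÷1 = 41 each, +1 to first 0

Closure order: Dunmere, Ashgrove, Hollowpine, Juniper
Last habitat: Fernhollow with 82 animals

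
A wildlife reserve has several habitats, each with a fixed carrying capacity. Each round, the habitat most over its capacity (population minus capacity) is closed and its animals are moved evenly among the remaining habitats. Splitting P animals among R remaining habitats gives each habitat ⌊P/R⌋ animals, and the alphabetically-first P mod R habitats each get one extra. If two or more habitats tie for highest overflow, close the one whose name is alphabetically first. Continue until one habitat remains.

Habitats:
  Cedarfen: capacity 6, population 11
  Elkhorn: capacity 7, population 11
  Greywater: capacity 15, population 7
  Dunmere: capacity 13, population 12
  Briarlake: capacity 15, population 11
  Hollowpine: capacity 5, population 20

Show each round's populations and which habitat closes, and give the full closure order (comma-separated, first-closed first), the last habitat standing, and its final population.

Round 1: Briarlake=11 Cedarfen=11 Dunmere=12 Elkhorn=11 Greywater=7 Hollowpine=20 → close Hollowpine (overflow 15)
  20÷5 = 4 each, +1 to first 0
Round 2: Briarlake=15 Cedarfen=15 Dunmere=16 Elkhorn=15 Greywater=11 → close Cedarfen (overflow 9)
  15÷4 = 3 each, +1 to first 3
Round 3: Briarlake=19 Dunmere=20 Elkhorn=19 Greywater=14 → close Elkhorn (overflow 12)
  19÷3 = 6 each, +1 to first 1
Round 4: Briarlake=26 Dunmere=26 Greywater=20 → close Dunmere (overflow 13)
  26÷2 = 13 each, +1 to first 0
Round 5: Briarlake=39 Greywater=33 → close Briarlake (overflow 24)
  39÷1 = 39 each, +1 to first 0

Closure order: Hollowpine, Cedarfen, Elkhorn, Dunmere, Briarlake
Last habitat: Greywater with 72 animals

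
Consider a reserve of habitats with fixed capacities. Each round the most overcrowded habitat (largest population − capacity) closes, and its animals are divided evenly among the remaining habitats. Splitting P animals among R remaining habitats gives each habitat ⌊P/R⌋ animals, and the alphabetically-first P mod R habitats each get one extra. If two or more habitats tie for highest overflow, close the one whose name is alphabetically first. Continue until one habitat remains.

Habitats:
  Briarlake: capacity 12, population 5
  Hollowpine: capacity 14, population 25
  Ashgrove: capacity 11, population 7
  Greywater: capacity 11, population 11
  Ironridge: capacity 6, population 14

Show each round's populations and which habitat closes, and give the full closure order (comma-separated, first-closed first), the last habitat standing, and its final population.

Closure order: Hollowpine, Ironridge, Greywater, Ashgrove
Last habitat: Briarlake with 62 animals

Round 1: Ashgrove=7 Briarlake=5 Greywater=11 Hollowpine=25 Ironridge=14 → close Hollowpine (overflow 11)
  25÷4 = 6 each, +1 to first 1
Round 2: Ashgrove=14 Briarlake=11 Greywater=17 Ironridge=20 → close Ironridge (overflow 14)
  20÷3 = 6 each, +1 to first 2
Round 3: Ashgrove=21 Briarlake=18 Greywater=23 → close Greywater (overflow 12)
  23÷2 = 11 each, +1 to first 1
Round 4: Ashgrove=33 Briarlake=29 → close Ashgrove (overflow 22)
  33÷1 = 33 each, +1 to first 0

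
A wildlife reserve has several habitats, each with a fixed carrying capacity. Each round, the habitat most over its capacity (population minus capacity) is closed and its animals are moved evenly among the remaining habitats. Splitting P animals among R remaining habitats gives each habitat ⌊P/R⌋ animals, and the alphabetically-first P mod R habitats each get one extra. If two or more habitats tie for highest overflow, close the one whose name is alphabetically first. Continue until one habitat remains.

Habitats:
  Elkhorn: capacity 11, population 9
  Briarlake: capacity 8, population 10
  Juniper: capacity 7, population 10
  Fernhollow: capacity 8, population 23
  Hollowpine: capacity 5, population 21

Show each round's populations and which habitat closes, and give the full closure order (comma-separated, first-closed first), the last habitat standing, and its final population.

Closure order: Hollowpine, Fernhollow, Briarlake, Juniper
Last habitat: Elkhorn with 73 animals

Round 1: Briarlake=10 Elkhorn=9 Fernhollow=23 Hollowpine=21 Juniper=10 → close Hollowpine (overflow 16)
  21÷4 = 5 each, +1 to first 1
Round 2: Briarlake=16 Elkhorn=14 Fernhollow=28 Juniper=15 → close Fernhollow (overflow 20)
  28÷3 = 9 each, +1 to first 1
Round 3: Briarlake=26 Elkhorn=23 Juniper=24 → close Briarlake (overflow 18)
  26÷2 = 13 each, +1 to first 0
Round 4: Elkhorn=36 Juniper=37 → close Juniper (overflow 30)
  37÷1 = 37 each, +1 to first 0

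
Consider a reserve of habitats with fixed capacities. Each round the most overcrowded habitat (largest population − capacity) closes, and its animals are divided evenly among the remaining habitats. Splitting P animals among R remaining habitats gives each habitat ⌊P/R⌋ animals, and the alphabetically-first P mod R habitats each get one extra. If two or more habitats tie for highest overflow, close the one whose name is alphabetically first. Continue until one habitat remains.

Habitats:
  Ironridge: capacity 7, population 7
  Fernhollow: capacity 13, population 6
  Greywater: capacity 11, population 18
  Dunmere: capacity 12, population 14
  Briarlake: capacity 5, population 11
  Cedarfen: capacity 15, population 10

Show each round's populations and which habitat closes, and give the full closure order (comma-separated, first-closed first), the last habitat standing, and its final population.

Round 1: Briarlake=11 Cedarfen=10 Dunmere=14 Fernhollow=6 Greywater=18 Ironridge=7 → close Greywater (overflow 7)
  18÷5 = 3 each, +1 to first 3
Round 2: Briarlake=15 Cedarfen=14 Dunmere=18 Fernhollow=9 Ironridge=10 → close Briarlake (overflow 10)
  15÷4 = 3 each, +1 to first 3
Round 3: Cedarfen=18 Dunmere=22 Fernhollow=13 Ironridge=13 → close Dunmere (overflow 10)
  22÷3 = 7 each, +1 to first 1
Round 4: Cedarfen=26 Fernhollow=20 Ironridge=20 → close Ironridge (overflow 13)
  20÷2 = 10 each, +1 to first 0
Round 5: Cedarfen=36 Fernhollow=30 → close Cedarfen (overflow 21)
  36÷1 = 36 each, +1 to first 0

Closure order: Greywater, Briarlake, Dunmere, Ironridge, Cedarfen
Last habitat: Fernhollow with 66 animals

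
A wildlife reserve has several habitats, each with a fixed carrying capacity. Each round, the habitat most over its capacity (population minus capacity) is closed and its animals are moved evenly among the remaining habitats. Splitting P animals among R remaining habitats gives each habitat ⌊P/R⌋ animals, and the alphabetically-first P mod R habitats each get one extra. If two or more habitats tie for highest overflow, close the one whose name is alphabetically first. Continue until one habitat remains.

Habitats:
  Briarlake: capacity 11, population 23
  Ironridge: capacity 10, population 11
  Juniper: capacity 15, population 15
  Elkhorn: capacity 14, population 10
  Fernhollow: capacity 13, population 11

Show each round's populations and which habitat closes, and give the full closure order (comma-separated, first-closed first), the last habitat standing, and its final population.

Closure order: Briarlake, Ironridge, Fernhollow, Juniper
Last habitat: Elkhorn with 70 animals

Round 1: Briarlake=23 Elkhorn=10 Fernhollow=11 Ironridge=11 Juniper=15 → close Briarlake (overflow 12)
  23÷4 = 5 each, +1 to first 3
Round 2: Elkhorn=16 Fernhollow=17 Ironridge=17 Juniper=20 → close Ironridge (overflow 7)
  17÷3 = 5 each, +1 to first 2
Round 3: Elkhorn=22 Fernhollow=23 Juniper=25 → close Fernhollow (overflow 10)
  23÷2 = 11 each, +1 to first 1
Round 4: Elkhorn=34 Juniper=36 → close Juniper (overflow 21)
  36÷1 = 36 each, +1 to first 0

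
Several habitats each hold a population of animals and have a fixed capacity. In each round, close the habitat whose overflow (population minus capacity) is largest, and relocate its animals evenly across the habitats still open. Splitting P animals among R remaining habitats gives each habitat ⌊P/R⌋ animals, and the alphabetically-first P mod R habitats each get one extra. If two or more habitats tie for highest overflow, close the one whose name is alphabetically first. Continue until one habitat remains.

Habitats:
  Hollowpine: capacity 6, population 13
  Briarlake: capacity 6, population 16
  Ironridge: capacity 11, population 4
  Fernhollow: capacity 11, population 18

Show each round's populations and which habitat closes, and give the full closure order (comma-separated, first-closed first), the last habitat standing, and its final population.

Closure order: Briarlake, Fernhollow, Hollowpine
Last habitat: Ironridge with 51 animals

Round 1: Briarlake=16 Fernhollow=18 Hollowpine=13 Ironridge=4 → close Briarlake (overflow 10)
  16÷3 = 5 each, +1 to first 1
Round 2: Fernhollow=24 Hollowpine=18 Ironridge=9 → close Fernhollow (overflow 13)
  24÷2 = 12 each, +1 to first 0
Round 3: Hollowpine=30 Ironridge=21 → close Hollowpine (overflow 24)
  30÷1 = 30 each, +1 to first 0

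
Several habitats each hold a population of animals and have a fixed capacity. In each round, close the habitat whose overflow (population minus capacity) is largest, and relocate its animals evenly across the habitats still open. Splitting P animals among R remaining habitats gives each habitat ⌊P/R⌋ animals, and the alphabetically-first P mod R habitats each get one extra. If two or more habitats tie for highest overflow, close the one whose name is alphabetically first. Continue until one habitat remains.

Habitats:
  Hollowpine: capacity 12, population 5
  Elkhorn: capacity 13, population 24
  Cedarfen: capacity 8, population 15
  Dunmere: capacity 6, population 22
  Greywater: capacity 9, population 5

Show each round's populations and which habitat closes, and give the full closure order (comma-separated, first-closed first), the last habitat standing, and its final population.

Round 1: Cedarfen=15 Dunmere=22 Elkhorn=24 Greywater=5 Hollowpine=5 → close Dunmere (overflow 16)
  22÷4 = 5 each, +1 to first 2
Round 2: Cedarfen=21 Elkhorn=30 Greywater=10 Hollowpine=10 → close Elkhorn (overflow 17)
  30÷3 = 10 each, +1 to first 0
Round 3: Cedarfen=31 Greywater=20 Hollowpine=20 → close Cedarfen (overflow 23)
  31÷2 = 15 each, +1 to first 1
Round 4: Greywater=36 Hollowpine=35 → close Greywater (overflow 27)
  36÷1 = 36 each, +1 to first 0

Closure order: Dunmere, Elkhorn, Cedarfen, Greywater
Last habitat: Hollowpine with 71 animals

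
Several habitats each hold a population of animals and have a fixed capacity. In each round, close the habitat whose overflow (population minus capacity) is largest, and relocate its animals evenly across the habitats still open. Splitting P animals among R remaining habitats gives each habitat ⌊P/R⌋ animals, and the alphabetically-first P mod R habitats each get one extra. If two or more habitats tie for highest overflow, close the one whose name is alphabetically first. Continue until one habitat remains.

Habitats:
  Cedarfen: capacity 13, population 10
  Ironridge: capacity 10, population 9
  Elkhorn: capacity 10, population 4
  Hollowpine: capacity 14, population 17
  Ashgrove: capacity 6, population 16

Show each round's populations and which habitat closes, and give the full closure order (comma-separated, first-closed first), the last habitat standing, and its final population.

Closure order: Ashgrove, Hollowpine, Ironridge, Cedarfen
Last habitat: Elkhorn with 56 animals

Round 1: Ashgrove=16 Cedarfen=10 Elkhorn=4 Hollowpine=17 Ironridge=9 → close Ashgrove (overflow 10)
  16÷4 = 4 each, +1 to first 0
Round 2: Cedarfen=14 Elkhorn=8 Hollowpine=21 Ironridge=13 → close Hollowpine (overflow 7)
  21÷3 = 7 each, +1 to first 0
Round 3: Cedarfen=21 Elkhorn=15 Ironridge=20 → close Ironridge (overflow 10)
  20÷2 = 10 each, +1 to first 0
Round 4: Cedarfen=31 Elkhorn=25 → close Cedarfen (overflow 18)
  31÷1 = 31 each, +1 to first 0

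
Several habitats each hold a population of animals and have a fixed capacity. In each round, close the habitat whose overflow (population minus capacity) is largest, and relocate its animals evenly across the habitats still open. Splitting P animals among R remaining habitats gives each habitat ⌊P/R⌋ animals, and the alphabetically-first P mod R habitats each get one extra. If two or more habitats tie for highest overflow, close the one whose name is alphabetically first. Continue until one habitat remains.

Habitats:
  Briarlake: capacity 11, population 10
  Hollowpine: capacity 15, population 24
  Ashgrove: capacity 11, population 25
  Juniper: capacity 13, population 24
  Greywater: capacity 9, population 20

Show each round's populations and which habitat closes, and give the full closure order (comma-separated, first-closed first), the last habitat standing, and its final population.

Round 1: Ashgrove=25 Briarlake=10 Greywater=20 Hollowpine=24 Juniper=24 → close Ashgrove (overflow 14)
  25÷4 = 6 each, +1 to first 1
Round 2: Briarlake=17 Greywater=26 Hollowpine=30 Juniper=30 → close Greywater (overflow 17)
  26÷3 = 8 each, +1 to first 2
Round 3: Briarlake=26 Hollowpine=39 Juniper=38 → close Juniper (overflow 25)
  38÷2 = 19 each, +1 to first 0
Round 4: Briarlake=45 Hollowpine=58 → close Hollowpine (overflow 43)
  58÷1 = 58 each, +1 to first 0

Closure order: Ashgrove, Greywater, Juniper, Hollowpine
Last habitat: Briarlake with 103 animals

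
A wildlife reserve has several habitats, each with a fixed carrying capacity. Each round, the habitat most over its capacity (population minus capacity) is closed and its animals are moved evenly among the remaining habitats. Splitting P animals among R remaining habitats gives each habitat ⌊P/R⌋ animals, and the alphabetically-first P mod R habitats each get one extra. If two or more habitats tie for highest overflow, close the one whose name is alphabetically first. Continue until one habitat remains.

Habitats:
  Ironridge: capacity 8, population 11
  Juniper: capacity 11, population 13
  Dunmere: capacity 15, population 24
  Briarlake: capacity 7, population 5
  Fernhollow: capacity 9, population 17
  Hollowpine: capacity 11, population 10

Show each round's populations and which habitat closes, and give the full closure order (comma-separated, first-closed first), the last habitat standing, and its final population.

Round 1: Briarlake=5 Dunmere=24 Fernhollow=17 Hollowpine=10 Ironridge=11 Juniper=13 → close Dunmere (overflow 9)
  24÷5 = 4 each, +1 to first 4
Round 2: Briarlake=10 Fernhollow=22 Hollowpine=15 Ironridge=16 Juniper=17 → close Fernhollow (overflow 13)
  22÷4 = 5 each, +1 to first 2
Round 3: Briarlake=16 Hollowpine=21 Ironridge=21 Juniper=22 → close Ironridge (overflow 13)
  21÷3 = 7 each, +1 to first 0
Round 4: Briarlake=23 Hollowpine=28 Juniper=29 → close Juniper (overflow 18)
  29÷2 = 14 each, +1 to first 1
Round 5: Briarlake=38 Hollowpine=42 → close Briarlake (overflow 31)
  38÷1 = 38 each, +1 to first 0

Closure order: Dunmere, Fernhollow, Ironridge, Juniper, Briarlake
Last habitat: Hollowpine with 80 animals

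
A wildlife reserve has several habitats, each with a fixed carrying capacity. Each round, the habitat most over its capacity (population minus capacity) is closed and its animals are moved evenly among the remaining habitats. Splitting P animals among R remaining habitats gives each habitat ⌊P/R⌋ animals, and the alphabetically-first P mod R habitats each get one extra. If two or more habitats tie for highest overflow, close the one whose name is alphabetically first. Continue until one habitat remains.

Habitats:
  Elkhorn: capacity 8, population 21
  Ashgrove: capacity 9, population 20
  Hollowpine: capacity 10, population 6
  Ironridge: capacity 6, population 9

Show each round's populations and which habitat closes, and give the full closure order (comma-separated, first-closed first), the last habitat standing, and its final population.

Round 1: Ashgrove=20 Elkhorn=21 Hollowpine=6 Ironridge=9 → close Elkhorn (overflow 13)
  21÷3 = 7 each, +1 to first 0
Round 2: Ashgrove=27 Hollowpine=13 Ironridge=16 → close Ashgrove (overflow 18)
  27÷2 = 13 each, +1 to first 1
Round 3: Hollowpine=27 Ironridge=29 → close Ironridge (overflow 23)
  29÷1 = 29 each, +1 to first 0

Closure order: Elkhorn, Ashgrove, Ironridge
Last habitat: Hollowpine with 56 animals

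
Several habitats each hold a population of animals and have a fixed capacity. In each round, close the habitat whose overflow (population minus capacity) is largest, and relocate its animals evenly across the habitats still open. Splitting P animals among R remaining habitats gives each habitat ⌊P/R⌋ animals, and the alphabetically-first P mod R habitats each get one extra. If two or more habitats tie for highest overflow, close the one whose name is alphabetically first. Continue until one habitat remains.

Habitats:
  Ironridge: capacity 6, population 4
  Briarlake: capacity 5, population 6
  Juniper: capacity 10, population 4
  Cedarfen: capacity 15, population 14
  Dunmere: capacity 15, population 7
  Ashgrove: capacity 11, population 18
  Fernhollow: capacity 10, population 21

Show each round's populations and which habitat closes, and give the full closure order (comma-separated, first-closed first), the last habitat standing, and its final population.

Round 1: Ashgrove=18 Briarlake=6 Cedarfen=14 Dunmere=7 Fernhollow=21 Ironridge=4 Juniper=4 → close Fernhollow (overflow 11)
  21÷6 = 3 each, +1 to first 3
Round 2: Ashgrove=22 Briarlake=10 Cedarfen=18 Dunmere=10 Ironridge=7 Juniper=7 → close Ashgrove (overflow 11)
  22÷5 = 4 each, +1 to first 2
Round 3: Briarlake=15 Cedarfen=23 Dunmere=14 Ironridge=11 Juniper=11 → close Briarlake (overflow 10)
  15÷4 = 3 each, +1 to first 3
Round 4: Cedarfen=27 Dunmere=18 Ironridge=15 Juniper=14 → close Cedarfen (overflow 12)
  27÷3 = 9 each, +1 to first 0
Round 5: Dunmere=27 Ironridge=24 Juniper=23 → close Ironridge (overflow 18)
  24÷2 = 12 each, +1 to first 0
Round 6: Dunmere=39 Juniper=35 → close Juniper (overflow 25)
  35÷1 = 35 each, +1 to first 0

Closure order: Fernhollow, Ashgrove, Briarlake, Cedarfen, Ironridge, Juniper
Last habitat: Dunmere with 74 animals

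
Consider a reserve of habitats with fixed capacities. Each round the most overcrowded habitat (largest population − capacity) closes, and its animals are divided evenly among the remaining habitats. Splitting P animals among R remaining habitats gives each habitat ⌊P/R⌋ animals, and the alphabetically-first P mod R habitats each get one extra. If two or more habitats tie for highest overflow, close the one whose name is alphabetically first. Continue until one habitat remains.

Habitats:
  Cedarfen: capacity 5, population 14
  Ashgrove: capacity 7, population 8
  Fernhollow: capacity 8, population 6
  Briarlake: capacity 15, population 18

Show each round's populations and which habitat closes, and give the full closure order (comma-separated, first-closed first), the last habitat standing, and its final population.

Closure order: Cedarfen, Briarlake, Ashgrove
Last habitat: Fernhollow with 46 animals

Round 1: Ashgrove=8 Briarlake=18 Cedarfen=14 Fernhollow=6 → close Cedarfen (overflow 9)
  14÷3 = 4 each, +1 to first 2
Round 2: Ashgrove=13 Briarlake=23 Fernhollow=10 → close Briarlake (overflow 8)
  23÷2 = 11 each, +1 to first 1
Round 3: Ashgrove=25 Fernhollow=21 → close Ashgrove (overflow 18)
  25÷1 = 25 each, +1 to first 0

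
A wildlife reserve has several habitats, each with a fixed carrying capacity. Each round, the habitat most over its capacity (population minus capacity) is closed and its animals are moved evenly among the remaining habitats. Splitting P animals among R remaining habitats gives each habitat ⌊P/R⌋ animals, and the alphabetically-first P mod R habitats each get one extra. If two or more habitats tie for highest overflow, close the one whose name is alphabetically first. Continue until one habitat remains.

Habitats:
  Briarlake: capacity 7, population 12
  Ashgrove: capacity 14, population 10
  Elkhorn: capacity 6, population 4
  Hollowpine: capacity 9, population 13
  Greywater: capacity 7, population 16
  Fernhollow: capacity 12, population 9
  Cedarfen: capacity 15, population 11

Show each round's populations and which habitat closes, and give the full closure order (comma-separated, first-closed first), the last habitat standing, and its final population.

Closure order: Greywater, Briarlake, Hollowpine, Elkhorn, Ashgrove, Cedarfen
Last habitat: Fernhollow with 75 animals

Round 1: Ashgrove=10 Briarlake=12 Cedarfen=11 Elkhorn=4 Fernhollow=9 Greywater=16 Hollowpine=13 → close Greywater (overflow 9)
  16÷6 = 2 each, +1 to first 4
Round 2: Ashgrove=13 Briarlake=15 Cedarfen=14 Elkhorn=7 Fernhollow=11 Hollowpine=15 → close Briarlake (overflow 8)
  15÷5 = 3 each, +1 to first 0
Round 3: Ashgrove=16 Cedarfen=17 Elkhorn=10 Fernhollow=14 Hollowpine=18 → close Hollowpine (overflow 9)
  18÷4 = 4 each, +1 to first 2
Round 4: Ashgrove=21 Cedarfen=22 Elkhorn=14 Fernhollow=18 → close Elkhorn (overflow 8)
  14÷3 = 4 each, +1 to first 2
Round 5: Ashgrove=26 Cedarfen=27 Fernhollow=22 → close Ashgrove (overflow 12)
  26÷2 = 13 each, +1 to first 0
Round 6: Cedarfen=40 Fernhollow=35 → close Cedarfen (overflow 25)
  40÷1 = 40 each, +1 to first 0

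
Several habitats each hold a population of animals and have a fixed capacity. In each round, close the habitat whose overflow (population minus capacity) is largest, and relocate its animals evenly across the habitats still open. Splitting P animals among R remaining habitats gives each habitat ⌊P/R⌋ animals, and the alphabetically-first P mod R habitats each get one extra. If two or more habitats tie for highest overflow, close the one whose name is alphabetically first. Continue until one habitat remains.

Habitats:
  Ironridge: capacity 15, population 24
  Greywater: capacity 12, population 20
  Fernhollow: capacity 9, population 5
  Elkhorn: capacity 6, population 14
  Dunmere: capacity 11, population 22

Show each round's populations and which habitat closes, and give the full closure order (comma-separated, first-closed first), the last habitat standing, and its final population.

Round 1: Dunmere=22 Elkhorn=14 Fernhollow=5 Greywater=20 Ironridge=24 → close Dunmere (overflow 11)
  22÷4 = 5 each, +1 to first 2
Round 2: Elkhorn=20 Fernhollow=11 Greywater=25 Ironridge=29 → close Elkhorn (overflow 14)
  20÷3 = 6 each, +1 to first 2
Round 3: Fernhollow=18 Greywater=32 Ironridge=35 → close Greywater (overflow 20)
  32÷2 = 16 each, +1 to first 0
Round 4: Fernhollow=34 Ironridge=51 → close Ironridge (overflow 36)
  51÷1 = 51 each, +1 to first 0

Closure order: Dunmere, Elkhorn, Greywater, Ironridge
Last habitat: Fernhollow with 85 animals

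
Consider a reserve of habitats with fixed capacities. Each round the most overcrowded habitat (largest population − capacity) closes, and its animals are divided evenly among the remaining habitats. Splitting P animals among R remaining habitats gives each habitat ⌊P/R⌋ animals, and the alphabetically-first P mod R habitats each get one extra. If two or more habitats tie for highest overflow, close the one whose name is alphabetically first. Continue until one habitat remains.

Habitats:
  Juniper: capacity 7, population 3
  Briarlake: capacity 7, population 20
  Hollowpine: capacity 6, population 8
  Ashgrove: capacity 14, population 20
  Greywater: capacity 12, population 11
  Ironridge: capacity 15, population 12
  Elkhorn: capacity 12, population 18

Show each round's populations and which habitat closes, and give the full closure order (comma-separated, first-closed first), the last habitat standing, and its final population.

Round 1: Ashgrove=20 Briarlake=20 Elkhorn=18 Greywater=11 Hollowpine=8 Ironridge=12 Juniper=3 → close Briarlake (overflow 13)
  20÷6 = 3 each, +1 to first 2
Round 2: Ashgrove=24 Elkhorn=22 Greywater=14 Hollowpine=11 Ironridge=15 Juniper=6 → close Ashgrove (overflow 10)
  24÷5 = 4 each, +1 to first 4
Round 3: Elkhorn=27 Greywater=19 Hollowpine=16 Ironridge=20 Juniper=10 → close Elkhorn (overflow 15)
  27÷4 = 6 each, +1 to first 3
Round 4: Greywater=26 Hollowpine=23 Ironridge=27 Juniper=16 → close Hollowpine (overflow 17)
  23÷3 = 7 each, +1 to first 2
Round 5: Greywater=34 Ironridge=35 Juniper=23 → close Greywater (overflow 22)
  34÷2 = 17 each, +1 to first 0
Round 6: Ironridge=52 Juniper=40 → close Ironridge (overflow 37)
  52÷1 = 52 each, +1 to first 0

Closure order: Briarlake, Ashgrove, Elkhorn, Hollowpine, Greywater, Ironridge
Last habitat: Juniper with 92 animals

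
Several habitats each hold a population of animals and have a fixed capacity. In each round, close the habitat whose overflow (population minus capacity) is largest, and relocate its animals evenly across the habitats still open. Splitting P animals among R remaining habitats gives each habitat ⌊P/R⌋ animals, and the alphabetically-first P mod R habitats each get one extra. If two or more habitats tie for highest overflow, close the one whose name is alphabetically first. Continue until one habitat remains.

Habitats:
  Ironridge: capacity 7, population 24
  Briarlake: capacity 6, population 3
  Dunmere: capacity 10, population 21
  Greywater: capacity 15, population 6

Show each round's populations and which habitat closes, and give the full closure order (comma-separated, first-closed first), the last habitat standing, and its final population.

Closure order: Ironridge, Dunmere, Briarlake
Last habitat: Greywater with 54 animals

Round 1: Briarlake=3 Dunmere=21 Greywater=6 Ironridge=24 → close Ironridge (overflow 17)
  24÷3 = 8 each, +1 to first 0
Round 2: Briarlake=11 Dunmere=29 Greywater=14 → close Dunmere (overflow 19)
  29÷2 = 14 each, +1 to first 1
Round 3: Briarlake=26 Greywater=28 → close Briarlake (overflow 20)
  26÷1 = 26 each, +1 to first 0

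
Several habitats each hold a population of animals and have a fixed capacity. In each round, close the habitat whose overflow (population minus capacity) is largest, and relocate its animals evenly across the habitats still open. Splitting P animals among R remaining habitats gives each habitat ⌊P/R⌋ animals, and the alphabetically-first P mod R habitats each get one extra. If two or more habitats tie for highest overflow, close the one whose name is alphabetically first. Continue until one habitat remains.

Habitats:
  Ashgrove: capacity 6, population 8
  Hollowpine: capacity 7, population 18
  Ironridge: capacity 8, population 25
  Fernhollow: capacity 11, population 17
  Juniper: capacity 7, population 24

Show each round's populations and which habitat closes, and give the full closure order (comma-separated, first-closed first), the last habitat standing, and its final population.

Round 1: Ashgrove=8 Fernhollow=17 Hollowpine=18 Ironridge=25 Juniper=24 → close Ironridge (overflow 17)
  25÷4 = 6 each, +1 to first 1
Round 2: Ashgrove=15 Fernhollow=23 Hollowpine=24 Juniper=30 → close Juniper (overflow 23)
  30÷3 = 10 each, +1 to first 0
Round 3: Ashgrove=25 Fernhollow=33 Hollowpine=34 → close Hollowpine (overflow 27)
  34÷2 = 17 each, +1 to first 0
Round 4: Ashgrove=42 Fernhollow=50 → close Fernhollow (overflow 39)
  50÷1 = 50 each, +1 to first 0

Closure order: Ironridge, Juniper, Hollowpine, Fernhollow
Last habitat: Ashgrove with 92 animals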